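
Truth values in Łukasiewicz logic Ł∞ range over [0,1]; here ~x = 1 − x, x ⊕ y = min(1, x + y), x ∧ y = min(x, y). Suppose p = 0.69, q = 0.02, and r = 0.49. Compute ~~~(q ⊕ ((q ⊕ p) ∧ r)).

0.49

q ⊕ p = min(1, 0.02 + 0.69) = min(1, 0.71) = 0.71
(q ⊕ p) ∧ r = min(0.71, 0.49) = 0.49
q ⊕ ((q ⊕ p) ∧ r) = min(1, 0.02 + 0.49) = min(1, 0.51) = 0.51
~(q ⊕ ((q ⊕ p) ∧ r)) = 1 − 0.51 = 0.49
~~(q ⊕ ((q ⊕ p) ∧ r)) = 1 − 0.49 = 0.51
~~~(q ⊕ ((q ⊕ p) ∧ r)) = 1 − 0.51 = 0.49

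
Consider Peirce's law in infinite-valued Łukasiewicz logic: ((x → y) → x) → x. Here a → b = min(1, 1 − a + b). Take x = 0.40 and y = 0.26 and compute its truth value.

x → y = min(1, 1 − 0.40 + 0.26) = min(1, 0.86) = 0.86
(x → y) → x = min(1, 1 − 0.86 + 0.40) = min(1, 0.54) = 0.54
((x → y) → x) → x = min(1, 1 − 0.54 + 0.40) = min(1, 0.86) = 0.86
(The value 0.86 < 1 shows this instance is not satisfied; not a Ł∞-tautology in general.)

0.86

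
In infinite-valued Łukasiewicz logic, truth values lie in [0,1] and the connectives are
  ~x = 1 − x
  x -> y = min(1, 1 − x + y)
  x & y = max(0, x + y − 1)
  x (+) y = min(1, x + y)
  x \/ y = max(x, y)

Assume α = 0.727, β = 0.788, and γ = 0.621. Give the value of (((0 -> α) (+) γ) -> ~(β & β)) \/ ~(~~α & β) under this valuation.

0 -> α = min(1, 1 − 0.000 + 0.727) = min(1, 1.727) = 1.000
(0 -> α) (+) γ = min(1, 1.000 + 0.621) = min(1, 1.621) = 1.000
β & β = max(0, 0.788 + 0.788 − 1) = max(0, 0.576) = 0.576
~(β & β) = 1 − 0.576 = 0.424
((0 -> α) (+) γ) -> ~(β & β) = min(1, 1 − 1.000 + 0.424) = min(1, 0.424) = 0.424
~α = 1 − 0.727 = 0.273
~~α = 1 − 0.273 = 0.727
~~α & β = max(0, 0.727 + 0.788 − 1) = max(0, 0.515) = 0.515
~(~~α & β) = 1 − 0.515 = 0.485
(((0 -> α) (+) γ) -> ~(β & β)) \/ ~(~~α & β) = max(0.424, 0.485) = 0.485

0.485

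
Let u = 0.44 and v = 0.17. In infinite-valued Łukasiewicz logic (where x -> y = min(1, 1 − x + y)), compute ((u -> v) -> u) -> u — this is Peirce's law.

u -> v = min(1, 1 − 0.44 + 0.17) = min(1, 0.73) = 0.73
(u -> v) -> u = min(1, 1 − 0.73 + 0.44) = min(1, 0.71) = 0.71
((u -> v) -> u) -> u = min(1, 1 − 0.71 + 0.44) = min(1, 0.73) = 0.73
(The value 0.73 < 1 shows this instance is not satisfied; not a Ł∞-tautology in general.)

0.73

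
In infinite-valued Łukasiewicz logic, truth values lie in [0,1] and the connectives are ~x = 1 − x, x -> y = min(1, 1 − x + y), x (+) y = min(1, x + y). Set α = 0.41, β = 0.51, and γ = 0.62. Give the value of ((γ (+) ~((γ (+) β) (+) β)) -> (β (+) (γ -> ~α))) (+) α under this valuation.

γ (+) β = min(1, 0.62 + 0.51) = min(1, 1.13) = 1.00
(γ (+) β) (+) β = min(1, 1.00 + 0.51) = min(1, 1.51) = 1.00
~((γ (+) β) (+) β) = 1 − 1.00 = 0.00
γ (+) ~((γ (+) β) (+) β) = min(1, 0.62 + 0.00) = min(1, 0.62) = 0.62
~α = 1 − 0.41 = 0.59
γ -> ~α = min(1, 1 − 0.62 + 0.59) = min(1, 0.97) = 0.97
β (+) (γ -> ~α) = min(1, 0.51 + 0.97) = min(1, 1.48) = 1.00
(γ (+) ~((γ (+) β) (+) β)) -> (β (+) (γ -> ~α)) = min(1, 1 − 0.62 + 1.00) = min(1, 1.38) = 1.00
((γ (+) ~((γ (+) β) (+) β)) -> (β (+) (γ -> ~α))) (+) α = min(1, 1.00 + 0.41) = min(1, 1.41) = 1.00

1.00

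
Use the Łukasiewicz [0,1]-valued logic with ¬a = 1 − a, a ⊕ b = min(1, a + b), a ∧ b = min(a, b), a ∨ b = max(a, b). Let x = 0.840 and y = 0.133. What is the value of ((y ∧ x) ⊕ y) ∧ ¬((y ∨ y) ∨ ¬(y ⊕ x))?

y ∧ x = min(0.133, 0.840) = 0.133
(y ∧ x) ⊕ y = min(1, 0.133 + 0.133) = min(1, 0.266) = 0.266
y ∨ y = max(0.133, 0.133) = 0.133
y ⊕ x = min(1, 0.133 + 0.840) = min(1, 0.973) = 0.973
¬(y ⊕ x) = 1 − 0.973 = 0.027
(y ∨ y) ∨ ¬(y ⊕ x) = max(0.133, 0.027) = 0.133
¬((y ∨ y) ∨ ¬(y ⊕ x)) = 1 − 0.133 = 0.867
((y ∧ x) ⊕ y) ∧ ¬((y ∨ y) ∨ ¬(y ⊕ x)) = min(0.266, 0.867) = 0.266

0.266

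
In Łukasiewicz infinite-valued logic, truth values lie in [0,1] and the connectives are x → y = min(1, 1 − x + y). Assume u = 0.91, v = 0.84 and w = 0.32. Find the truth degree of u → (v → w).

0.57

v → w = min(1, 1 − 0.84 + 0.32) = min(1, 0.48) = 0.48
u → (v → w) = min(1, 1 − 0.91 + 0.48) = min(1, 0.57) = 0.57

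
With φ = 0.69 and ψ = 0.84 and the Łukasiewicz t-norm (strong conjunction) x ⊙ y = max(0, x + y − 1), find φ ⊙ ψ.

φ ⊙ ψ = max(0, 0.69 + 0.84 − 1) = max(0, 0.53) = 0.53
For comparison, the Gödel (minimum) t-norm min(x, y) would give 0.69.

0.53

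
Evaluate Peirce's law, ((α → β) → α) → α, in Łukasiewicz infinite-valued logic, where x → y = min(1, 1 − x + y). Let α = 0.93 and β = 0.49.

α → β = min(1, 1 − 0.93 + 0.49) = min(1, 0.56) = 0.56
(α → β) → α = min(1, 1 − 0.56 + 0.93) = min(1, 1.37) = 1.00
((α → β) → α) → α = min(1, 1 − 1.00 + 0.93) = min(1, 0.93) = 0.93
(The value 0.93 < 1 shows this instance is not satisfied; not a Ł∞-tautology in general.)

0.93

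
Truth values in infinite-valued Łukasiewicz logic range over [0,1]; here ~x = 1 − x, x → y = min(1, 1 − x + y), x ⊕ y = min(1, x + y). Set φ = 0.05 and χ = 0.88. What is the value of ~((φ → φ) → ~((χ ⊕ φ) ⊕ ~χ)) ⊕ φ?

1.00

φ → φ = min(1, 1 − 0.05 + 0.05) = min(1, 1.00) = 1.00
χ ⊕ φ = min(1, 0.88 + 0.05) = min(1, 0.93) = 0.93
~χ = 1 − 0.88 = 0.12
(χ ⊕ φ) ⊕ ~χ = min(1, 0.93 + 0.12) = min(1, 1.05) = 1.00
~((χ ⊕ φ) ⊕ ~χ) = 1 − 1.00 = 0.00
(φ → φ) → ~((χ ⊕ φ) ⊕ ~χ) = min(1, 1 − 1.00 + 0.00) = min(1, 0.00) = 0.00
~((φ → φ) → ~((χ ⊕ φ) ⊕ ~χ)) = 1 − 0.00 = 1.00
~((φ → φ) → ~((χ ⊕ φ) ⊕ ~χ)) ⊕ φ = min(1, 1.00 + 0.05) = min(1, 1.05) = 1.00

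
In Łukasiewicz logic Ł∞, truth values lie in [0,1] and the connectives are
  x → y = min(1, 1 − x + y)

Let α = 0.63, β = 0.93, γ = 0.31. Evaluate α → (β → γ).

β → γ = min(1, 1 − 0.93 + 0.31) = min(1, 0.38) = 0.38
α → (β → γ) = min(1, 1 − 0.63 + 0.38) = min(1, 0.75) = 0.75

0.75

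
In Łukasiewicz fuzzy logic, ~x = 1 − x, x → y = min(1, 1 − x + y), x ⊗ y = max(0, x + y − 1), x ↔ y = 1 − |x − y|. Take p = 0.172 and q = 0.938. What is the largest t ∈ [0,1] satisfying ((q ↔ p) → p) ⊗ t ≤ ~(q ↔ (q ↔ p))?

q ↔ p = 1 − |0.938 − 0.172| = 1 − 0.766 = 0.234
(q ↔ p) → p = min(1, 1 − 0.234 + 0.172) = min(1, 0.938) = 0.938
So the left factor is (q ↔ p) → p = 0.938.
q ↔ (q ↔ p) = 1 − |0.938 − 0.234| = 1 − 0.704 = 0.296
~(q ↔ (q ↔ p)) = 1 − 0.296 = 0.704
So the right-hand bound is ~(q ↔ (q ↔ p)) = 0.704.
The residuum of the Łukasiewicz t-norm gives the supremum: min(1, 1 − 0.938 + 0.704).
1 − 0.938 + 0.704 = 0.766, so t = min(1, 0.766) = 0.766.
Check: 0.938 ⊗ 0.766 = max(0, 0.704) = 0.704 ≤ 0.704.

0.766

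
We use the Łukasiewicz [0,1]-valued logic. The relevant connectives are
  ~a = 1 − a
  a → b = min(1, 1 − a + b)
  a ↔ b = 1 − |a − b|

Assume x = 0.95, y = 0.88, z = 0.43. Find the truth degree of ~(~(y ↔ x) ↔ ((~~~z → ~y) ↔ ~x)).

0.43

y ↔ x = 1 − |0.88 − 0.95| = 1 − 0.07 = 0.93
~(y ↔ x) = 1 − 0.93 = 0.07
~z = 1 − 0.43 = 0.57
~~z = 1 − 0.57 = 0.43
~~~z = 1 − 0.43 = 0.57
~y = 1 − 0.88 = 0.12
~~~z → ~y = min(1, 1 − 0.57 + 0.12) = min(1, 0.55) = 0.55
~x = 1 − 0.95 = 0.05
(~~~z → ~y) ↔ ~x = 1 − |0.55 − 0.05| = 1 − 0.50 = 0.50
~(y ↔ x) ↔ ((~~~z → ~y) ↔ ~x) = 1 − |0.07 − 0.50| = 1 − 0.43 = 0.57
~(~(y ↔ x) ↔ ((~~~z → ~y) ↔ ~x)) = 1 − 0.57 = 0.43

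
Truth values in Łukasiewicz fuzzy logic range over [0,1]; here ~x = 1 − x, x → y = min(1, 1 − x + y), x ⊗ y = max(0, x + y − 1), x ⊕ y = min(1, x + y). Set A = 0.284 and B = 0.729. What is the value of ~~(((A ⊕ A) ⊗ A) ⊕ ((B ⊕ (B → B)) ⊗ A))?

A ⊕ A = min(1, 0.284 + 0.284) = min(1, 0.568) = 0.568
(A ⊕ A) ⊗ A = max(0, 0.568 + 0.284 − 1) = max(0, -0.148) = 0.000
B → B = min(1, 1 − 0.729 + 0.729) = min(1, 1.000) = 1.000
B ⊕ (B → B) = min(1, 0.729 + 1.000) = min(1, 1.729) = 1.000
(B ⊕ (B → B)) ⊗ A = max(0, 1.000 + 0.284 − 1) = max(0, 0.284) = 0.284
((A ⊕ A) ⊗ A) ⊕ ((B ⊕ (B → B)) ⊗ A) = min(1, 0.000 + 0.284) = min(1, 0.284) = 0.284
~(((A ⊕ A) ⊗ A) ⊕ ((B ⊕ (B → B)) ⊗ A)) = 1 − 0.284 = 0.716
~~(((A ⊕ A) ⊗ A) ⊕ ((B ⊕ (B → B)) ⊗ A)) = 1 − 0.716 = 0.284

0.284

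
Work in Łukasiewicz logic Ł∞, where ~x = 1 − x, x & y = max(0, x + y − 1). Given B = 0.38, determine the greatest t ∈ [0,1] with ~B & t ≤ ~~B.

0.76

~B = 1 − 0.38 = 0.62
So the left factor is ~B = 0.62.
~~B = 1 − 0.62 = 0.38
So the right-hand bound is ~~B = 0.38.
The residuum of the Łukasiewicz t-norm gives the supremum: min(1, 1 − 0.62 + 0.38).
1 − 0.62 + 0.38 = 0.76, so t = min(1, 0.76) = 0.76.
Check: 0.62 & 0.76 = max(0, 0.38) = 0.38 ≤ 0.38.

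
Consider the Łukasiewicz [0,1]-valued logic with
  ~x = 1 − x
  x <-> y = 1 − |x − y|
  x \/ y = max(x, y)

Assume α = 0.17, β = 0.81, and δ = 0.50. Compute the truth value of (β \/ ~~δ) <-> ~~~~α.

0.36

~δ = 1 − 0.50 = 0.50
~~δ = 1 − 0.50 = 0.50
β \/ ~~δ = max(0.81, 0.50) = 0.81
~α = 1 − 0.17 = 0.83
~~α = 1 − 0.83 = 0.17
~~~α = 1 − 0.17 = 0.83
~~~~α = 1 − 0.83 = 0.17
(β \/ ~~δ) <-> ~~~~α = 1 − |0.81 − 0.17| = 1 − 0.64 = 0.36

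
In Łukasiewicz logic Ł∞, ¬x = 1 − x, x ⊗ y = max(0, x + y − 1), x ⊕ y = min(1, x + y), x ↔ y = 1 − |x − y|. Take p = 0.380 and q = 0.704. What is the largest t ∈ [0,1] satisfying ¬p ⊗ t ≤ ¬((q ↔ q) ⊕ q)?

¬p = 1 − 0.380 = 0.620
So the left factor is ¬p = 0.620.
q ↔ q = 1 − |0.704 − 0.704| = 1 − 0.000 = 1.000
(q ↔ q) ⊕ q = min(1, 1.000 + 0.704) = min(1, 1.704) = 1.000
¬((q ↔ q) ⊕ q) = 1 − 1.000 = 0.000
So the right-hand bound is ¬((q ↔ q) ⊕ q) = 0.000.
The residuum of the Łukasiewicz t-norm gives the supremum: min(1, 1 − 0.620 + 0.000).
1 − 0.620 + 0.000 = 0.380, so t = min(1, 0.380) = 0.380.
Check: 0.620 ⊗ 0.380 = max(0, 0.000) = 0.000 ≤ 0.000.

0.380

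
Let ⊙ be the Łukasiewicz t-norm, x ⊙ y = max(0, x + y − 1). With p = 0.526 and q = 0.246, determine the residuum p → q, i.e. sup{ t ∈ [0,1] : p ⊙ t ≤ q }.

The residuum of the Łukasiewicz t-norm gives the supremum: min(1, 1 − 0.526 + 0.246).
1 − 0.526 + 0.246 = 0.720, so t = min(1, 0.720) = 0.720.
Check: 0.526 ⊙ 0.720 = max(0, 0.246) = 0.246 ≤ 0.246.

0.720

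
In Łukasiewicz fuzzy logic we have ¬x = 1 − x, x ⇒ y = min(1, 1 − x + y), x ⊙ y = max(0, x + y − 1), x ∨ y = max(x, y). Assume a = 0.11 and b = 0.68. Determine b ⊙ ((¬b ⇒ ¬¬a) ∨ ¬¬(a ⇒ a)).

¬b = 1 − 0.68 = 0.32
¬a = 1 − 0.11 = 0.89
¬¬a = 1 − 0.89 = 0.11
¬b ⇒ ¬¬a = min(1, 1 − 0.32 + 0.11) = min(1, 0.79) = 0.79
a ⇒ a = min(1, 1 − 0.11 + 0.11) = min(1, 1.00) = 1.00
¬(a ⇒ a) = 1 − 1.00 = 0.00
¬¬(a ⇒ a) = 1 − 0.00 = 1.00
(¬b ⇒ ¬¬a) ∨ ¬¬(a ⇒ a) = max(0.79, 1.00) = 1.00
b ⊙ ((¬b ⇒ ¬¬a) ∨ ¬¬(a ⇒ a)) = max(0, 0.68 + 1.00 − 1) = max(0, 0.68) = 0.68

0.68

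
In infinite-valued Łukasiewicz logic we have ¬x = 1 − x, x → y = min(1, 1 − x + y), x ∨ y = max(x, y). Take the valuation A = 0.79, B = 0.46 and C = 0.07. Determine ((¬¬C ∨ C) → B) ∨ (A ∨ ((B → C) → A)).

1.00

¬C = 1 − 0.07 = 0.93
¬¬C = 1 − 0.93 = 0.07
¬¬C ∨ C = max(0.07, 0.07) = 0.07
(¬¬C ∨ C) → B = min(1, 1 − 0.07 + 0.46) = min(1, 1.39) = 1.00
B → C = min(1, 1 − 0.46 + 0.07) = min(1, 0.61) = 0.61
(B → C) → A = min(1, 1 − 0.61 + 0.79) = min(1, 1.18) = 1.00
A ∨ ((B → C) → A) = max(0.79, 1.00) = 1.00
((¬¬C ∨ C) → B) ∨ (A ∨ ((B → C) → A)) = max(1.00, 1.00) = 1.00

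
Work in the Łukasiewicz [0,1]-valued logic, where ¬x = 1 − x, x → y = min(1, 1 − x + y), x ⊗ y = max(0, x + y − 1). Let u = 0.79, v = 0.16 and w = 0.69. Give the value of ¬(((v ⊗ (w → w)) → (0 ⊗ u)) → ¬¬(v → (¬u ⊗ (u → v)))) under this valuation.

0.00

w → w = min(1, 1 − 0.69 + 0.69) = min(1, 1.00) = 1.00
v ⊗ (w → w) = max(0, 0.16 + 1.00 − 1) = max(0, 0.16) = 0.16
0 ⊗ u = max(0, 0.00 + 0.79 − 1) = max(0, -0.21) = 0.00
(v ⊗ (w → w)) → (0 ⊗ u) = min(1, 1 − 0.16 + 0.00) = min(1, 0.84) = 0.84
¬u = 1 − 0.79 = 0.21
u → v = min(1, 1 − 0.79 + 0.16) = min(1, 0.37) = 0.37
¬u ⊗ (u → v) = max(0, 0.21 + 0.37 − 1) = max(0, -0.42) = 0.00
v → (¬u ⊗ (u → v)) = min(1, 1 − 0.16 + 0.00) = min(1, 0.84) = 0.84
¬(v → (¬u ⊗ (u → v))) = 1 − 0.84 = 0.16
¬¬(v → (¬u ⊗ (u → v))) = 1 − 0.16 = 0.84
((v ⊗ (w → w)) → (0 ⊗ u)) → ¬¬(v → (¬u ⊗ (u → v))) = min(1, 1 − 0.84 + 0.84) = min(1, 1.00) = 1.00
¬(((v ⊗ (w → w)) → (0 ⊗ u)) → ¬¬(v → (¬u ⊗ (u → v)))) = 1 − 1.00 = 0.00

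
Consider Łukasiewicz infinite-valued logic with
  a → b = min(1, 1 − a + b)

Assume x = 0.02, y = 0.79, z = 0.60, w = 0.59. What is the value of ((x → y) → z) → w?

0.99

x → y = min(1, 1 − 0.02 + 0.79) = min(1, 1.77) = 1.00
(x → y) → z = min(1, 1 − 1.00 + 0.60) = min(1, 0.60) = 0.60
((x → y) → z) → w = min(1, 1 − 0.60 + 0.59) = min(1, 0.99) = 0.99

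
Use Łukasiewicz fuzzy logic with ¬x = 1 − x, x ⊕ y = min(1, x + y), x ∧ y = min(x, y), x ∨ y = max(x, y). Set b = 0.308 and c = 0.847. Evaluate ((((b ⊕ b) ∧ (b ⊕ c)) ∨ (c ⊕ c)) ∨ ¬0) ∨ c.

1.000

b ⊕ b = min(1, 0.308 + 0.308) = min(1, 0.616) = 0.616
b ⊕ c = min(1, 0.308 + 0.847) = min(1, 1.155) = 1.000
(b ⊕ b) ∧ (b ⊕ c) = min(0.616, 1.000) = 0.616
c ⊕ c = min(1, 0.847 + 0.847) = min(1, 1.694) = 1.000
((b ⊕ b) ∧ (b ⊕ c)) ∨ (c ⊕ c) = max(0.616, 1.000) = 1.000
¬0 = 1 − 0.000 = 1.000
(((b ⊕ b) ∧ (b ⊕ c)) ∨ (c ⊕ c)) ∨ ¬0 = max(1.000, 1.000) = 1.000
((((b ⊕ b) ∧ (b ⊕ c)) ∨ (c ⊕ c)) ∨ ¬0) ∨ c = max(1.000, 0.847) = 1.000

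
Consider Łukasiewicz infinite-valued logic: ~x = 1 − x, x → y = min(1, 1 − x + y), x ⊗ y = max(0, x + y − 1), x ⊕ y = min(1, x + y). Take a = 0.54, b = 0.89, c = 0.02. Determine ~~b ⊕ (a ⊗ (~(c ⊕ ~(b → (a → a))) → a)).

0.99

~b = 1 − 0.89 = 0.11
~~b = 1 − 0.11 = 0.89
a → a = min(1, 1 − 0.54 + 0.54) = min(1, 1.00) = 1.00
b → (a → a) = min(1, 1 − 0.89 + 1.00) = min(1, 1.11) = 1.00
~(b → (a → a)) = 1 − 1.00 = 0.00
c ⊕ ~(b → (a → a)) = min(1, 0.02 + 0.00) = min(1, 0.02) = 0.02
~(c ⊕ ~(b → (a → a))) = 1 − 0.02 = 0.98
~(c ⊕ ~(b → (a → a))) → a = min(1, 1 − 0.98 + 0.54) = min(1, 0.56) = 0.56
a ⊗ (~(c ⊕ ~(b → (a → a))) → a) = max(0, 0.54 + 0.56 − 1) = max(0, 0.10) = 0.10
~~b ⊕ (a ⊗ (~(c ⊕ ~(b → (a → a))) → a)) = min(1, 0.89 + 0.10) = min(1, 0.99) = 0.99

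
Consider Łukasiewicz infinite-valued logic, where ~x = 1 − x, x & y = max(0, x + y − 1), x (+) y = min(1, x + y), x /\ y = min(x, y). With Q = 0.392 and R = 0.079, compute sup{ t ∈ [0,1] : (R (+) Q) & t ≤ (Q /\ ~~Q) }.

0.921

R (+) Q = min(1, 0.079 + 0.392) = min(1, 0.471) = 0.471
So the left factor is R (+) Q = 0.471.
~Q = 1 − 0.392 = 0.608
~~Q = 1 − 0.608 = 0.392
Q /\ ~~Q = min(0.392, 0.392) = 0.392
So the right-hand bound is Q /\ ~~Q = 0.392.
The residuum of the Łukasiewicz t-norm gives the supremum: min(1, 1 − 0.471 + 0.392).
1 − 0.471 + 0.392 = 0.921, so t = min(1, 0.921) = 0.921.
Check: 0.471 & 0.921 = max(0, 0.392) = 0.392 ≤ 0.392.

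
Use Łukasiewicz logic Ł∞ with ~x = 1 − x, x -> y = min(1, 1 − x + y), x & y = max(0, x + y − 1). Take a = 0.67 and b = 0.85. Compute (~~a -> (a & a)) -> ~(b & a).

~a = 1 − 0.67 = 0.33
~~a = 1 − 0.33 = 0.67
a & a = max(0, 0.67 + 0.67 − 1) = max(0, 0.34) = 0.34
~~a -> (a & a) = min(1, 1 − 0.67 + 0.34) = min(1, 0.67) = 0.67
b & a = max(0, 0.85 + 0.67 − 1) = max(0, 0.52) = 0.52
~(b & a) = 1 − 0.52 = 0.48
(~~a -> (a & a)) -> ~(b & a) = min(1, 1 − 0.67 + 0.48) = min(1, 0.81) = 0.81

0.81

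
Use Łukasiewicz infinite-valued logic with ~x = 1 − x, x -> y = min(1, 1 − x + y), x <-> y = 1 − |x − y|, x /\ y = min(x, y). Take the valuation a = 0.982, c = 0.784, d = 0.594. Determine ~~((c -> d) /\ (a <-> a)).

c -> d = min(1, 1 − 0.784 + 0.594) = min(1, 0.810) = 0.810
a <-> a = 1 − |0.982 − 0.982| = 1 − 0.000 = 1.000
(c -> d) /\ (a <-> a) = min(0.810, 1.000) = 0.810
~((c -> d) /\ (a <-> a)) = 1 − 0.810 = 0.190
~~((c -> d) /\ (a <-> a)) = 1 − 0.190 = 0.810

0.810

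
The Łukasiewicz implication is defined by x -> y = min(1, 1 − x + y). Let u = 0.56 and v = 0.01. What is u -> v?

u -> v = min(1, 1 − 0.56 + 0.01) = min(1, 0.45) = 0.45
For comparison, the Gödel implication (1 if x ≤ y else y) would give 0.01.

0.45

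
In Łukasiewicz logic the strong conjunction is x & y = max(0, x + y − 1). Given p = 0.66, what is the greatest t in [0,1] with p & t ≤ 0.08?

The residuum of the Łukasiewicz t-norm gives the supremum: min(1, 1 − 0.66 + 0.08).
1 − 0.66 + 0.08 = 0.42, so t = min(1, 0.42) = 0.42.
Check: 0.66 & 0.42 = max(0, 0.08) = 0.08 ≤ 0.08.

0.42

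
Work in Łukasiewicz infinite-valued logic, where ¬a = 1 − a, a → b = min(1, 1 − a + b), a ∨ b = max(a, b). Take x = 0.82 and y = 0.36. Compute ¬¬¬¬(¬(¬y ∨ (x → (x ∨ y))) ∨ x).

0.82

¬y = 1 − 0.36 = 0.64
x ∨ y = max(0.82, 0.36) = 0.82
x → (x ∨ y) = min(1, 1 − 0.82 + 0.82) = min(1, 1.00) = 1.00
¬y ∨ (x → (x ∨ y)) = max(0.64, 1.00) = 1.00
¬(¬y ∨ (x → (x ∨ y))) = 1 − 1.00 = 0.00
¬(¬y ∨ (x → (x ∨ y))) ∨ x = max(0.00, 0.82) = 0.82
¬(¬(¬y ∨ (x → (x ∨ y))) ∨ x) = 1 − 0.82 = 0.18
¬¬(¬(¬y ∨ (x → (x ∨ y))) ∨ x) = 1 − 0.18 = 0.82
¬¬¬(¬(¬y ∨ (x → (x ∨ y))) ∨ x) = 1 − 0.82 = 0.18
¬¬¬¬(¬(¬y ∨ (x → (x ∨ y))) ∨ x) = 1 − 0.18 = 0.82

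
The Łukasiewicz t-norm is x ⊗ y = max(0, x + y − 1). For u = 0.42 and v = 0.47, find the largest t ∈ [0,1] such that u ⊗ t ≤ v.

1.00

The residuum of the Łukasiewicz t-norm gives the supremum: min(1, 1 − 0.42 + 0.47).
1 − 0.42 + 0.47 = 1.05, so t = min(1, 1.05) = 1.00.
Check: 0.42 ⊗ 1.00 = max(0, 0.42) = 0.42 ≤ 0.47.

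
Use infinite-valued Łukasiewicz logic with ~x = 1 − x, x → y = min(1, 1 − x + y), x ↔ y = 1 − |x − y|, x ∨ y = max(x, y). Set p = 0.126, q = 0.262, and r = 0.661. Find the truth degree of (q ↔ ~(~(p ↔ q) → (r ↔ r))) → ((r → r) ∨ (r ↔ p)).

p ↔ q = 1 − |0.126 − 0.262| = 1 − 0.136 = 0.864
~(p ↔ q) = 1 − 0.864 = 0.136
r ↔ r = 1 − |0.661 − 0.661| = 1 − 0.000 = 1.000
~(p ↔ q) → (r ↔ r) = min(1, 1 − 0.136 + 1.000) = min(1, 1.864) = 1.000
~(~(p ↔ q) → (r ↔ r)) = 1 − 1.000 = 0.000
q ↔ ~(~(p ↔ q) → (r ↔ r)) = 1 − |0.262 − 0.000| = 1 − 0.262 = 0.738
r → r = min(1, 1 − 0.661 + 0.661) = min(1, 1.000) = 1.000
r ↔ p = 1 − |0.661 − 0.126| = 1 − 0.535 = 0.465
(r → r) ∨ (r ↔ p) = max(1.000, 0.465) = 1.000
(q ↔ ~(~(p ↔ q) → (r ↔ r))) → ((r → r) ∨ (r ↔ p)) = min(1, 1 − 0.738 + 1.000) = min(1, 1.262) = 1.000

1.000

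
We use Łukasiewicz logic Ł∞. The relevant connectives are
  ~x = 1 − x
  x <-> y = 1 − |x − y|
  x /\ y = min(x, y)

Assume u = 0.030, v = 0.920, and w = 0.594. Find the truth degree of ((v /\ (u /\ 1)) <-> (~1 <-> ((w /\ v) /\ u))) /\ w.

u /\ 1 = min(0.030, 1.000) = 0.030
v /\ (u /\ 1) = min(0.920, 0.030) = 0.030
~1 = 1 − 1.000 = 0.000
w /\ v = min(0.594, 0.920) = 0.594
(w /\ v) /\ u = min(0.594, 0.030) = 0.030
~1 <-> ((w /\ v) /\ u) = 1 − |0.000 − 0.030| = 1 − 0.030 = 0.970
(v /\ (u /\ 1)) <-> (~1 <-> ((w /\ v) /\ u)) = 1 − |0.030 − 0.970| = 1 − 0.940 = 0.060
((v /\ (u /\ 1)) <-> (~1 <-> ((w /\ v) /\ u))) /\ w = min(0.060, 0.594) = 0.060

0.060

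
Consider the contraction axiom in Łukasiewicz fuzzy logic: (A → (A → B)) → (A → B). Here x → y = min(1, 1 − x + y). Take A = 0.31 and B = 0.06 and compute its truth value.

0.75

A → B = min(1, 1 − 0.31 + 0.06) = min(1, 0.75) = 0.75
A → (A → B) = min(1, 1 − 0.31 + 0.75) = min(1, 1.44) = 1.00
(A → (A → B)) → (A → B) = min(1, 1 − 1.00 + 0.75) = min(1, 0.75) = 0.75
(The value 0.75 < 1 shows this instance is not satisfied; fails in Ł∞ (the t-norm is not idempotent).)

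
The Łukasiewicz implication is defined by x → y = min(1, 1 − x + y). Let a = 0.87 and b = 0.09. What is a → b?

a → b = min(1, 1 − 0.87 + 0.09) = min(1, 0.22) = 0.22
For comparison, the Gödel implication (1 if x ≤ y else y) would give 0.09.

0.22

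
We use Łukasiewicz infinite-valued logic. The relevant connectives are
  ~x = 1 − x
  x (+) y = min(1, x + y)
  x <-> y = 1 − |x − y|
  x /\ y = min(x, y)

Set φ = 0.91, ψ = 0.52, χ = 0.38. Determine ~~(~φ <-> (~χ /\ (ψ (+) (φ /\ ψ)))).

0.47

~φ = 1 − 0.91 = 0.09
~χ = 1 − 0.38 = 0.62
φ /\ ψ = min(0.91, 0.52) = 0.52
ψ (+) (φ /\ ψ) = min(1, 0.52 + 0.52) = min(1, 1.04) = 1.00
~χ /\ (ψ (+) (φ /\ ψ)) = min(0.62, 1.00) = 0.62
~φ <-> (~χ /\ (ψ (+) (φ /\ ψ))) = 1 − |0.09 − 0.62| = 1 − 0.53 = 0.47
~(~φ <-> (~χ /\ (ψ (+) (φ /\ ψ)))) = 1 − 0.47 = 0.53
~~(~φ <-> (~χ /\ (ψ (+) (φ /\ ψ)))) = 1 − 0.53 = 0.47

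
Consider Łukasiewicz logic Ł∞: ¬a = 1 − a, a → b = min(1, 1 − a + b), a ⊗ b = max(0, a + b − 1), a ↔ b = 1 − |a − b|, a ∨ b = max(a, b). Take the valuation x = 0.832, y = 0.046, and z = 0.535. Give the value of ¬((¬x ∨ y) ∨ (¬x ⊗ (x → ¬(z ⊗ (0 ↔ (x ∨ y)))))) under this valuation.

¬x = 1 − 0.832 = 0.168
¬x ∨ y = max(0.168, 0.046) = 0.168
x ∨ y = max(0.832, 0.046) = 0.832
0 ↔ (x ∨ y) = 1 − |0.000 − 0.832| = 1 − 0.832 = 0.168
z ⊗ (0 ↔ (x ∨ y)) = max(0, 0.535 + 0.168 − 1) = max(0, -0.297) = 0.000
¬(z ⊗ (0 ↔ (x ∨ y))) = 1 − 0.000 = 1.000
x → ¬(z ⊗ (0 ↔ (x ∨ y))) = min(1, 1 − 0.832 + 1.000) = min(1, 1.168) = 1.000
¬x ⊗ (x → ¬(z ⊗ (0 ↔ (x ∨ y)))) = max(0, 0.168 + 1.000 − 1) = max(0, 0.168) = 0.168
(¬x ∨ y) ∨ (¬x ⊗ (x → ¬(z ⊗ (0 ↔ (x ∨ y))))) = max(0.168, 0.168) = 0.168
¬((¬x ∨ y) ∨ (¬x ⊗ (x → ¬(z ⊗ (0 ↔ (x ∨ y)))))) = 1 − 0.168 = 0.832

0.832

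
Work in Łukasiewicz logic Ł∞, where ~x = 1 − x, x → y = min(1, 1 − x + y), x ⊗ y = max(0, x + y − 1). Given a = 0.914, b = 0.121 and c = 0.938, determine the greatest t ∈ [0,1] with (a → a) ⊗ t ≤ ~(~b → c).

0.000

a → a = min(1, 1 − 0.914 + 0.914) = min(1, 1.000) = 1.000
So the left factor is a → a = 1.000.
~b = 1 − 0.121 = 0.879
~b → c = min(1, 1 − 0.879 + 0.938) = min(1, 1.059) = 1.000
~(~b → c) = 1 − 1.000 = 0.000
So the right-hand bound is ~(~b → c) = 0.000.
The residuum of the Łukasiewicz t-norm gives the supremum: min(1, 1 − 1.000 + 0.000).
1 − 1.000 + 0.000 = 0.000, so t = min(1, 0.000) = 0.000.
Check: 1.000 ⊗ 0.000 = max(0, 0.000) = 0.000 ≤ 0.000.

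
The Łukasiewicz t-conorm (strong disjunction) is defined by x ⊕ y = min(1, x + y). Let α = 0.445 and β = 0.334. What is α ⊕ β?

0.779

α ⊕ β = min(1, 0.445 + 0.334) = min(1, 0.779) = 0.779
For comparison, the Gödel t-conorm max(x, y) would give 0.445.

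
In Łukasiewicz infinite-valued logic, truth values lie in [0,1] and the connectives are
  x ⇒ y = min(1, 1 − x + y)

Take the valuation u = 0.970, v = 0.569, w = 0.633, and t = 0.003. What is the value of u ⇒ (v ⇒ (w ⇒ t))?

w ⇒ t = min(1, 1 − 0.633 + 0.003) = min(1, 0.370) = 0.370
v ⇒ (w ⇒ t) = min(1, 1 − 0.569 + 0.370) = min(1, 0.801) = 0.801
u ⇒ (v ⇒ (w ⇒ t)) = min(1, 1 − 0.970 + 0.801) = min(1, 0.831) = 0.831

0.831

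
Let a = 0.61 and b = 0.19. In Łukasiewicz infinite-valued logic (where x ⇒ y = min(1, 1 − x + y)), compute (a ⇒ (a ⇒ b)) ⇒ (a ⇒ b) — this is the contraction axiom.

0.61

a ⇒ b = min(1, 1 − 0.61 + 0.19) = min(1, 0.58) = 0.58
a ⇒ (a ⇒ b) = min(1, 1 − 0.61 + 0.58) = min(1, 0.97) = 0.97
(a ⇒ (a ⇒ b)) ⇒ (a ⇒ b) = min(1, 1 − 0.97 + 0.58) = min(1, 0.61) = 0.61
(The value 0.61 < 1 shows this instance is not satisfied; fails in Ł∞ (the t-norm is not idempotent).)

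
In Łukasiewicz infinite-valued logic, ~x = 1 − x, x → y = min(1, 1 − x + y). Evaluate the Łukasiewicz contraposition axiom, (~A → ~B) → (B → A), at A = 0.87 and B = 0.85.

~A = 1 − 0.87 = 0.13
~B = 1 − 0.85 = 0.15
~A → ~B = min(1, 1 − 0.13 + 0.15) = min(1, 1.02) = 1.00
B → A = min(1, 1 − 0.85 + 0.87) = min(1, 1.02) = 1.00
(~A → ~B) → (B → A) = min(1, 1 − 1.00 + 1.00) = min(1, 1.00) = 1.00
(As expected: an axiom of Ł∞, always 1.)

1.00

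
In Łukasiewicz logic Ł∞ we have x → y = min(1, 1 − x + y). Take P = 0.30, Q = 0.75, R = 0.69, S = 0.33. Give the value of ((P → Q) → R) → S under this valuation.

0.64

P → Q = min(1, 1 − 0.30 + 0.75) = min(1, 1.45) = 1.00
(P → Q) → R = min(1, 1 − 1.00 + 0.69) = min(1, 0.69) = 0.69
((P → Q) → R) → S = min(1, 1 − 0.69 + 0.33) = min(1, 0.64) = 0.64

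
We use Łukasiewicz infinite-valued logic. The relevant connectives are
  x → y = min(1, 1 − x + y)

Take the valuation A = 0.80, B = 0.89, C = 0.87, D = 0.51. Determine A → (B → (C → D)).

0.95

C → D = min(1, 1 − 0.87 + 0.51) = min(1, 0.64) = 0.64
B → (C → D) = min(1, 1 − 0.89 + 0.64) = min(1, 0.75) = 0.75
A → (B → (C → D)) = min(1, 1 − 0.80 + 0.75) = min(1, 0.95) = 0.95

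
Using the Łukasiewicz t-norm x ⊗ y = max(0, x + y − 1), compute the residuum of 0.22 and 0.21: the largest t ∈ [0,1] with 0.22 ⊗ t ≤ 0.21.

0.99

The residuum of the Łukasiewicz t-norm gives the supremum: min(1, 1 − 0.22 + 0.21).
1 − 0.22 + 0.21 = 0.99, so t = min(1, 0.99) = 0.99.
Check: 0.22 ⊗ 0.99 = max(0, 0.21) = 0.21 ≤ 0.21.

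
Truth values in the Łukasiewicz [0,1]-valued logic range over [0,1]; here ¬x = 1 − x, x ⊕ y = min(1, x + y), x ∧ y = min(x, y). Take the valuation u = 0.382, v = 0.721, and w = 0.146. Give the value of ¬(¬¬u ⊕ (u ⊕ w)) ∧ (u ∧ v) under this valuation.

¬u = 1 − 0.382 = 0.618
¬¬u = 1 − 0.618 = 0.382
u ⊕ w = min(1, 0.382 + 0.146) = min(1, 0.528) = 0.528
¬¬u ⊕ (u ⊕ w) = min(1, 0.382 + 0.528) = min(1, 0.910) = 0.910
¬(¬¬u ⊕ (u ⊕ w)) = 1 − 0.910 = 0.090
u ∧ v = min(0.382, 0.721) = 0.382
¬(¬¬u ⊕ (u ⊕ w)) ∧ (u ∧ v) = min(0.090, 0.382) = 0.090

0.090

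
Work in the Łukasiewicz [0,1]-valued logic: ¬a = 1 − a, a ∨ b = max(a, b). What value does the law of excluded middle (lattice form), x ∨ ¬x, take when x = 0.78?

0.78

¬x = 1 − 0.78 = 0.22
x ∨ ¬x = max(0.78, 0.22) = 0.78
(The value 0.78 < 1 shows this instance is not satisfied; not a Ł∞-tautology — its value is max(a, 1−a).)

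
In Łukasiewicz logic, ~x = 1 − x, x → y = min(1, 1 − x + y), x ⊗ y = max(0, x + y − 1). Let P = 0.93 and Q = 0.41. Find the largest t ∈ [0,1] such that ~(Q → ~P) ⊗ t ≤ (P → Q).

~P = 1 − 0.93 = 0.07
Q → ~P = min(1, 1 − 0.41 + 0.07) = min(1, 0.66) = 0.66
~(Q → ~P) = 1 − 0.66 = 0.34
So the left factor is ~(Q → ~P) = 0.34.
P → Q = min(1, 1 − 0.93 + 0.41) = min(1, 0.48) = 0.48
So the right-hand bound is P → Q = 0.48.
The residuum of the Łukasiewicz t-norm gives the supremum: min(1, 1 − 0.34 + 0.48).
1 − 0.34 + 0.48 = 1.14, so t = min(1, 1.14) = 1.00.
Check: 0.34 ⊗ 1.00 = max(0, 0.34) = 0.34 ≤ 0.48.

1.00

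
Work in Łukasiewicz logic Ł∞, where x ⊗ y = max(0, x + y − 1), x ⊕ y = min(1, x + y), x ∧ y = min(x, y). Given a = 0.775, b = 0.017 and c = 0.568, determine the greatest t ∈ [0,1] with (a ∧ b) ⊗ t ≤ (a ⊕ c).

1.000

a ∧ b = min(0.775, 0.017) = 0.017
So the left factor is a ∧ b = 0.017.
a ⊕ c = min(1, 0.775 + 0.568) = min(1, 1.343) = 1.000
So the right-hand bound is a ⊕ c = 1.000.
The residuum of the Łukasiewicz t-norm gives the supremum: min(1, 1 − 0.017 + 1.000).
1 − 0.017 + 1.000 = 1.983, so t = min(1, 1.983) = 1.000.
Check: 0.017 ⊗ 1.000 = max(0, 0.017) = 0.017 ≤ 1.000.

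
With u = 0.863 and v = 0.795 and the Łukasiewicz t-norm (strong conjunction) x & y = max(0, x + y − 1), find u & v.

u & v = max(0, 0.863 + 0.795 − 1) = max(0, 0.658) = 0.658
For comparison, the Gödel (minimum) t-norm min(x, y) would give 0.795.

0.658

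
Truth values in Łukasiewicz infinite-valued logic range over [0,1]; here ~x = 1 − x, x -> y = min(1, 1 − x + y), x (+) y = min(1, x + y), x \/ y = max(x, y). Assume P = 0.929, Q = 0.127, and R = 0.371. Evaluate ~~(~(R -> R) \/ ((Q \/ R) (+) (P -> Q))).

R -> R = min(1, 1 − 0.371 + 0.371) = min(1, 1.000) = 1.000
~(R -> R) = 1 − 1.000 = 0.000
Q \/ R = max(0.127, 0.371) = 0.371
P -> Q = min(1, 1 − 0.929 + 0.127) = min(1, 0.198) = 0.198
(Q \/ R) (+) (P -> Q) = min(1, 0.371 + 0.198) = min(1, 0.569) = 0.569
~(R -> R) \/ ((Q \/ R) (+) (P -> Q)) = max(0.000, 0.569) = 0.569
~(~(R -> R) \/ ((Q \/ R) (+) (P -> Q))) = 1 − 0.569 = 0.431
~~(~(R -> R) \/ ((Q \/ R) (+) (P -> Q))) = 1 − 0.431 = 0.569

0.569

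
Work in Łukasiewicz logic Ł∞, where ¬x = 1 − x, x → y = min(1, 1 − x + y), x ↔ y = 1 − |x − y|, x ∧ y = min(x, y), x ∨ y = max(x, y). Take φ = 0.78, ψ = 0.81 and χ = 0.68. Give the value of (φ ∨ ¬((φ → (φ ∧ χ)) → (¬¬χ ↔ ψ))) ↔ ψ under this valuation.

φ ∧ χ = min(0.78, 0.68) = 0.68
φ → (φ ∧ χ) = min(1, 1 − 0.78 + 0.68) = min(1, 0.90) = 0.90
¬χ = 1 − 0.68 = 0.32
¬¬χ = 1 − 0.32 = 0.68
¬¬χ ↔ ψ = 1 − |0.68 − 0.81| = 1 − 0.13 = 0.87
(φ → (φ ∧ χ)) → (¬¬χ ↔ ψ) = min(1, 1 − 0.90 + 0.87) = min(1, 0.97) = 0.97
¬((φ → (φ ∧ χ)) → (¬¬χ ↔ ψ)) = 1 − 0.97 = 0.03
φ ∨ ¬((φ → (φ ∧ χ)) → (¬¬χ ↔ ψ)) = max(0.78, 0.03) = 0.78
(φ ∨ ¬((φ → (φ ∧ χ)) → (¬¬χ ↔ ψ))) ↔ ψ = 1 − |0.78 − 0.81| = 1 − 0.03 = 0.97

0.97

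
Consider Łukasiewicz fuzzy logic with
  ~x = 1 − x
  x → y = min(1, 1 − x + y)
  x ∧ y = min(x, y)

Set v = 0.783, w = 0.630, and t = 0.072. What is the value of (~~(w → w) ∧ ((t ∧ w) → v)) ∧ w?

0.630

w → w = min(1, 1 − 0.630 + 0.630) = min(1, 1.000) = 1.000
~(w → w) = 1 − 1.000 = 0.000
~~(w → w) = 1 − 0.000 = 1.000
t ∧ w = min(0.072, 0.630) = 0.072
(t ∧ w) → v = min(1, 1 − 0.072 + 0.783) = min(1, 1.711) = 1.000
~~(w → w) ∧ ((t ∧ w) → v) = min(1.000, 1.000) = 1.000
(~~(w → w) ∧ ((t ∧ w) → v)) ∧ w = min(1.000, 0.630) = 0.630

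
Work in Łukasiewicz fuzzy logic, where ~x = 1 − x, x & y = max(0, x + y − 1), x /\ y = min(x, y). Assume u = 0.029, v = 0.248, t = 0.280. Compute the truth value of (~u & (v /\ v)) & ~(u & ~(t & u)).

~u = 1 − 0.029 = 0.971
v /\ v = min(0.248, 0.248) = 0.248
~u & (v /\ v) = max(0, 0.971 + 0.248 − 1) = max(0, 0.219) = 0.219
t & u = max(0, 0.280 + 0.029 − 1) = max(0, -0.691) = 0.000
~(t & u) = 1 − 0.000 = 1.000
u & ~(t & u) = max(0, 0.029 + 1.000 − 1) = max(0, 0.029) = 0.029
~(u & ~(t & u)) = 1 − 0.029 = 0.971
(~u & (v /\ v)) & ~(u & ~(t & u)) = max(0, 0.219 + 0.971 − 1) = max(0, 0.190) = 0.190

0.190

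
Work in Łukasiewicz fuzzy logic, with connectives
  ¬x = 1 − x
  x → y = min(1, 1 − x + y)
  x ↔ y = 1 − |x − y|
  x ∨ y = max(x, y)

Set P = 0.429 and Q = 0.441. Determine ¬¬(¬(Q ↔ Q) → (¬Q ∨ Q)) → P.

0.429

Q ↔ Q = 1 − |0.441 − 0.441| = 1 − 0.000 = 1.000
¬(Q ↔ Q) = 1 − 1.000 = 0.000
¬Q = 1 − 0.441 = 0.559
¬Q ∨ Q = max(0.559, 0.441) = 0.559
¬(Q ↔ Q) → (¬Q ∨ Q) = min(1, 1 − 0.000 + 0.559) = min(1, 1.559) = 1.000
¬(¬(Q ↔ Q) → (¬Q ∨ Q)) = 1 − 1.000 = 0.000
¬¬(¬(Q ↔ Q) → (¬Q ∨ Q)) = 1 − 0.000 = 1.000
¬¬(¬(Q ↔ Q) → (¬Q ∨ Q)) → P = min(1, 1 − 1.000 + 0.429) = min(1, 0.429) = 0.429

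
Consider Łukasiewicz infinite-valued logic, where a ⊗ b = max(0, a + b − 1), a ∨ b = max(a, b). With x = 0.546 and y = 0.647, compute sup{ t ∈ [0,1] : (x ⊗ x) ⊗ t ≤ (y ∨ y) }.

1.000

x ⊗ x = max(0, 0.546 + 0.546 − 1) = max(0, 0.092) = 0.092
So the left factor is x ⊗ x = 0.092.
y ∨ y = max(0.647, 0.647) = 0.647
So the right-hand bound is y ∨ y = 0.647.
The residuum of the Łukasiewicz t-norm gives the supremum: min(1, 1 − 0.092 + 0.647).
1 − 0.092 + 0.647 = 1.555, so t = min(1, 1.555) = 1.000.
Check: 0.092 ⊗ 1.000 = max(0, 0.092) = 0.092 ≤ 0.647.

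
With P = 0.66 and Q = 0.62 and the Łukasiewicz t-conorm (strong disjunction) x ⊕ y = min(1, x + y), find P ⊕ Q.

1.00

P ⊕ Q = min(1, 0.66 + 0.62) = min(1, 1.28) = 1.00
For comparison, the Gödel t-conorm max(x, y) would give 0.66.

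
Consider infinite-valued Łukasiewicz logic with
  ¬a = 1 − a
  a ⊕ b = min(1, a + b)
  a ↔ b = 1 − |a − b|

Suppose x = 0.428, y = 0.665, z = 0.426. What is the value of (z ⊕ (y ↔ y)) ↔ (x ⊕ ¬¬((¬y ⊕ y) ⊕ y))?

y ↔ y = 1 − |0.665 − 0.665| = 1 − 0.000 = 1.000
z ⊕ (y ↔ y) = min(1, 0.426 + 1.000) = min(1, 1.426) = 1.000
¬y = 1 − 0.665 = 0.335
¬y ⊕ y = min(1, 0.335 + 0.665) = min(1, 1.000) = 1.000
(¬y ⊕ y) ⊕ y = min(1, 1.000 + 0.665) = min(1, 1.665) = 1.000
¬((¬y ⊕ y) ⊕ y) = 1 − 1.000 = 0.000
¬¬((¬y ⊕ y) ⊕ y) = 1 − 0.000 = 1.000
x ⊕ ¬¬((¬y ⊕ y) ⊕ y) = min(1, 0.428 + 1.000) = min(1, 1.428) = 1.000
(z ⊕ (y ↔ y)) ↔ (x ⊕ ¬¬((¬y ⊕ y) ⊕ y)) = 1 − |1.000 − 1.000| = 1 − 0.000 = 1.000

1.000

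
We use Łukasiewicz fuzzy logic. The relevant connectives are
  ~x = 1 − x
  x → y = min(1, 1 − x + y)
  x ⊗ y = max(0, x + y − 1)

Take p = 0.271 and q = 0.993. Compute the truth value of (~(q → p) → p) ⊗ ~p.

q → p = min(1, 1 − 0.993 + 0.271) = min(1, 0.278) = 0.278
~(q → p) = 1 − 0.278 = 0.722
~(q → p) → p = min(1, 1 − 0.722 + 0.271) = min(1, 0.549) = 0.549
~p = 1 − 0.271 = 0.729
(~(q → p) → p) ⊗ ~p = max(0, 0.549 + 0.729 − 1) = max(0, 0.278) = 0.278

0.278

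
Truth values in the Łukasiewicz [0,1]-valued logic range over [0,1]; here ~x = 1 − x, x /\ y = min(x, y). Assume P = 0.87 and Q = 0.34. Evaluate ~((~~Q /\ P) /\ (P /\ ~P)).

~Q = 1 − 0.34 = 0.66
~~Q = 1 − 0.66 = 0.34
~~Q /\ P = min(0.34, 0.87) = 0.34
~P = 1 − 0.87 = 0.13
P /\ ~P = min(0.87, 0.13) = 0.13
(~~Q /\ P) /\ (P /\ ~P) = min(0.34, 0.13) = 0.13
~((~~Q /\ P) /\ (P /\ ~P)) = 1 − 0.13 = 0.87

0.87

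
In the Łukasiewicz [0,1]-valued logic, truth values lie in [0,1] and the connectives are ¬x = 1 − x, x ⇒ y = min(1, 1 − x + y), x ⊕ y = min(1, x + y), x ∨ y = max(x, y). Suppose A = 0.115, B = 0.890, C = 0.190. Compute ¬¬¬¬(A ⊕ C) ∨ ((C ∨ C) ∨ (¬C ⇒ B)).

1.000

A ⊕ C = min(1, 0.115 + 0.190) = min(1, 0.305) = 0.305
¬(A ⊕ C) = 1 − 0.305 = 0.695
¬¬(A ⊕ C) = 1 − 0.695 = 0.305
¬¬¬(A ⊕ C) = 1 − 0.305 = 0.695
¬¬¬¬(A ⊕ C) = 1 − 0.695 = 0.305
C ∨ C = max(0.190, 0.190) = 0.190
¬C = 1 − 0.190 = 0.810
¬C ⇒ B = min(1, 1 − 0.810 + 0.890) = min(1, 1.080) = 1.000
(C ∨ C) ∨ (¬C ⇒ B) = max(0.190, 1.000) = 1.000
¬¬¬¬(A ⊕ C) ∨ ((C ∨ C) ∨ (¬C ⇒ B)) = max(0.305, 1.000) = 1.000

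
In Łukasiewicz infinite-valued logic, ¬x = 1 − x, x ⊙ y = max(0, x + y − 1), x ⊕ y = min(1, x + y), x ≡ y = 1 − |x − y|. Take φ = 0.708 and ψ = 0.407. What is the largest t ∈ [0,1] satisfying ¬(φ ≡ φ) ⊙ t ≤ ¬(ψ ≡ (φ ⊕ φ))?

1.000

φ ≡ φ = 1 − |0.708 − 0.708| = 1 − 0.000 = 1.000
¬(φ ≡ φ) = 1 − 1.000 = 0.000
So the left factor is ¬(φ ≡ φ) = 0.000.
φ ⊕ φ = min(1, 0.708 + 0.708) = min(1, 1.416) = 1.000
ψ ≡ (φ ⊕ φ) = 1 − |0.407 − 1.000| = 1 − 0.593 = 0.407
¬(ψ ≡ (φ ⊕ φ)) = 1 − 0.407 = 0.593
So the right-hand bound is ¬(ψ ≡ (φ ⊕ φ)) = 0.593.
The residuum of the Łukasiewicz t-norm gives the supremum: min(1, 1 − 0.000 + 0.593).
1 − 0.000 + 0.593 = 1.593, so t = min(1, 1.593) = 1.000.
Check: 0.000 ⊙ 1.000 = max(0, 0.000) = 0.000 ≤ 0.593.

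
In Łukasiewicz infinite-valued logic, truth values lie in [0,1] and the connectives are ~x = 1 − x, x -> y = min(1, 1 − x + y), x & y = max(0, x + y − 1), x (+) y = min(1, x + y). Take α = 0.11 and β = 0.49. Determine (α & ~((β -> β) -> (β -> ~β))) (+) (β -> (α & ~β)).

β -> β = min(1, 1 − 0.49 + 0.49) = min(1, 1.00) = 1.00
~β = 1 − 0.49 = 0.51
β -> ~β = min(1, 1 − 0.49 + 0.51) = min(1, 1.02) = 1.00
(β -> β) -> (β -> ~β) = min(1, 1 − 1.00 + 1.00) = min(1, 1.00) = 1.00
~((β -> β) -> (β -> ~β)) = 1 − 1.00 = 0.00
α & ~((β -> β) -> (β -> ~β)) = max(0, 0.11 + 0.00 − 1) = max(0, -0.89) = 0.00
α & ~β = max(0, 0.11 + 0.51 − 1) = max(0, -0.38) = 0.00
β -> (α & ~β) = min(1, 1 − 0.49 + 0.00) = min(1, 0.51) = 0.51
(α & ~((β -> β) -> (β -> ~β))) (+) (β -> (α & ~β)) = min(1, 0.00 + 0.51) = min(1, 0.51) = 0.51

0.51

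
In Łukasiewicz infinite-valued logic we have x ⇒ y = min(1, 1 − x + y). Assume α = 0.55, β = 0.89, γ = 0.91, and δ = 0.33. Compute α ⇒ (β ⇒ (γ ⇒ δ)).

γ ⇒ δ = min(1, 1 − 0.91 + 0.33) = min(1, 0.42) = 0.42
β ⇒ (γ ⇒ δ) = min(1, 1 − 0.89 + 0.42) = min(1, 0.53) = 0.53
α ⇒ (β ⇒ (γ ⇒ δ)) = min(1, 1 − 0.55 + 0.53) = min(1, 0.98) = 0.98

0.98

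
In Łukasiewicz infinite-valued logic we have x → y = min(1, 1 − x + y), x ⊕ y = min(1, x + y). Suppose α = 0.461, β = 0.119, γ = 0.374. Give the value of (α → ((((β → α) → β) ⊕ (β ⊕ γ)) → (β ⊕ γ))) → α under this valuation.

0.461

β → α = min(1, 1 − 0.119 + 0.461) = min(1, 1.342) = 1.000
(β → α) → β = min(1, 1 − 1.000 + 0.119) = min(1, 0.119) = 0.119
β ⊕ γ = min(1, 0.119 + 0.374) = min(1, 0.493) = 0.493
((β → α) → β) ⊕ (β ⊕ γ) = min(1, 0.119 + 0.493) = min(1, 0.612) = 0.612
(((β → α) → β) ⊕ (β ⊕ γ)) → (β ⊕ γ) = min(1, 1 − 0.612 + 0.493) = min(1, 0.881) = 0.881
α → ((((β → α) → β) ⊕ (β ⊕ γ)) → (β ⊕ γ)) = min(1, 1 − 0.461 + 0.881) = min(1, 1.420) = 1.000
(α → ((((β → α) → β) ⊕ (β ⊕ γ)) → (β ⊕ γ))) → α = min(1, 1 − 1.000 + 0.461) = min(1, 0.461) = 0.461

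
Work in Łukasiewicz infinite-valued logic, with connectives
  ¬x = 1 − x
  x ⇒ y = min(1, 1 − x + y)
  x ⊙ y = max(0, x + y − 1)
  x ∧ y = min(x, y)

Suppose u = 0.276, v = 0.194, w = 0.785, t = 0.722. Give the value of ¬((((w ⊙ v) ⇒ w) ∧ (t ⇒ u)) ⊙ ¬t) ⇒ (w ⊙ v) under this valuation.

w ⊙ v = max(0, 0.785 + 0.194 − 1) = max(0, -0.021) = 0.000
(w ⊙ v) ⇒ w = min(1, 1 − 0.000 + 0.785) = min(1, 1.785) = 1.000
t ⇒ u = min(1, 1 − 0.722 + 0.276) = min(1, 0.554) = 0.554
((w ⊙ v) ⇒ w) ∧ (t ⇒ u) = min(1.000, 0.554) = 0.554
¬t = 1 − 0.722 = 0.278
(((w ⊙ v) ⇒ w) ∧ (t ⇒ u)) ⊙ ¬t = max(0, 0.554 + 0.278 − 1) = max(0, -0.168) = 0.000
¬((((w ⊙ v) ⇒ w) ∧ (t ⇒ u)) ⊙ ¬t) = 1 − 0.000 = 1.000
¬((((w ⊙ v) ⇒ w) ∧ (t ⇒ u)) ⊙ ¬t) ⇒ (w ⊙ v) = min(1, 1 − 1.000 + 0.000) = min(1, 0.000) = 0.000

0.000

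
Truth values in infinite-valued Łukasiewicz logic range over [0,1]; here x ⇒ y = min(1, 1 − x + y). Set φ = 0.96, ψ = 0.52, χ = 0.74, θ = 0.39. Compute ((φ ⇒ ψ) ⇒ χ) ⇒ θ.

φ ⇒ ψ = min(1, 1 − 0.96 + 0.52) = min(1, 0.56) = 0.56
(φ ⇒ ψ) ⇒ χ = min(1, 1 − 0.56 + 0.74) = min(1, 1.18) = 1.00
((φ ⇒ ψ) ⇒ χ) ⇒ θ = min(1, 1 − 1.00 + 0.39) = min(1, 0.39) = 0.39

0.39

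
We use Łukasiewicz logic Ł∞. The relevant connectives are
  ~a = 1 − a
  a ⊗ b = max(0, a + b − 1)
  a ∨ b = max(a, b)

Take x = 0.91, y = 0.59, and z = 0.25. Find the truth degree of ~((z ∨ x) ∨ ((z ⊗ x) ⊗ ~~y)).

z ∨ x = max(0.25, 0.91) = 0.91
z ⊗ x = max(0, 0.25 + 0.91 − 1) = max(0, 0.16) = 0.16
~y = 1 − 0.59 = 0.41
~~y = 1 − 0.41 = 0.59
(z ⊗ x) ⊗ ~~y = max(0, 0.16 + 0.59 − 1) = max(0, -0.25) = 0.00
(z ∨ x) ∨ ((z ⊗ x) ⊗ ~~y) = max(0.91, 0.00) = 0.91
~((z ∨ x) ∨ ((z ⊗ x) ⊗ ~~y)) = 1 − 0.91 = 0.09

0.09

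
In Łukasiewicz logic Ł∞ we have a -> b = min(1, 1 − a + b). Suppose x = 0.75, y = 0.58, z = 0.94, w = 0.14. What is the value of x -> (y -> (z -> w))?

z -> w = min(1, 1 − 0.94 + 0.14) = min(1, 0.20) = 0.20
y -> (z -> w) = min(1, 1 − 0.58 + 0.20) = min(1, 0.62) = 0.62
x -> (y -> (z -> w)) = min(1, 1 − 0.75 + 0.62) = min(1, 0.87) = 0.87

0.87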